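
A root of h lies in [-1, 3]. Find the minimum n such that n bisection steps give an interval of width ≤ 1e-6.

Width after n steps is 4/2^n. Need 2^n ≥ 4/1e-6 = 4000000.
2^21 = 2097152 < 4000000 ≤ 2^22 = 4194304, so n = 22.

22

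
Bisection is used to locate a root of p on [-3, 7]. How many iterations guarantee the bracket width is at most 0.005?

11

Width after n steps is 10/2^n. Need 2^n ≥ 10/0.005 = 2000.
2^10 = 1024 < 2000 ≤ 2^11 = 2048, so n = 11.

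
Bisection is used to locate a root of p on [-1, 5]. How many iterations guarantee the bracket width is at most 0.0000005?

Width after n steps is 6/2^n. Need 2^n ≥ 6/0.0000005 = 12000000.
2^23 = 8388608 < 12000000 ≤ 2^24 = 16777216, so n = 24.

24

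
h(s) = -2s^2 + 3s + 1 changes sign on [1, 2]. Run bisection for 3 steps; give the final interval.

[1.75, 1.875]

m = 1.5, h(m) = 1 (+); new bracket [1.5, 2]
m = 1.75, h(m) = 0.125 (+); new bracket [1.75, 2]
m = 1.875, h(m) = -0.40625 (−); new bracket [1.75, 1.875]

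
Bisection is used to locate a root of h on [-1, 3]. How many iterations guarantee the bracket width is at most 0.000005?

20

Width after n steps is 4/2^n. Need 2^n ≥ 4/0.000005 = 800000.
2^19 = 524288 < 800000 ≤ 2^20 = 1048576, so n = 20.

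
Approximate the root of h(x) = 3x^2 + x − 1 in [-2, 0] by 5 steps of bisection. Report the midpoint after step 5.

m = -1, h(m) = 1 (+); new bracket [-1, 0]
m = -0.5, h(m) = -0.75 (−); new bracket [-1, -0.5]
m = -0.75, h(m) = -0.0625 (−); new bracket [-1, -0.75]
m = -0.875, h(m) = 0.4219 (+); new bracket [-0.875, -0.75]
m = -0.8125, h(m) = 0.168 (+); new bracket [-0.8125, -0.75]

-0.8125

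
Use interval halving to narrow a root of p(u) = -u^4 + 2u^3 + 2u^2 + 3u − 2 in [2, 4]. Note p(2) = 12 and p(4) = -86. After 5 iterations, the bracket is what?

midpoint 3: p = -2 < 0 → [2, 3]
midpoint 2.5: p = 10.1875 > 0 → [2.5, 3]
midpoint 2.75: p = 5.777344 > 0 → [2.75, 3]
midpoint 2.875: p = 2.363 > 0 → [2.875, 3]
midpoint 2.9375: p = 0.3071 > 0 → [2.9375, 3]

[2.9375, 3]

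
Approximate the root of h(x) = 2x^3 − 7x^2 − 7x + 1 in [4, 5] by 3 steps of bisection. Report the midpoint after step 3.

4.375

m = 4.5, h(m) = 10 (+); new bracket [4, 4.5]
m = 4.25, h(m) = -1.65625 (−); new bracket [4.25, 4.5]
m = 4.375, h(m) = 3.871094 (+); new bracket [4.25, 4.375]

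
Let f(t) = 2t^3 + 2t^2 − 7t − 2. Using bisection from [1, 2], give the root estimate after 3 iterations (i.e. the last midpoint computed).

m = 1.5, f(m) = -1.25 (−); new bracket [1.5, 2]
m = 1.75, f(m) = 2.59375 (+); new bracket [1.5, 1.75]
m = 1.625, f(m) = 0.488281 (+); new bracket [1.5, 1.625]

1.625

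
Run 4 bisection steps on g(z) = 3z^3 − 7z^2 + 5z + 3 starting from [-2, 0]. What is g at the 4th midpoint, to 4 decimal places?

-0.0176

g(-1) = -12 < 0, so the root lies in [-1, 0]
g(-0.5) = -1.625 < 0, so the root lies in [-0.5, 0]
g(-0.25) = 1.265625 > 0, so the root lies in [-0.5, -0.25]
g(-0.375) = -0.0176 < 0, so the root lies in [-0.375, -0.25]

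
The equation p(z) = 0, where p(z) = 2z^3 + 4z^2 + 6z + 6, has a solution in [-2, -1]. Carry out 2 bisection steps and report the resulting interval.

[-1.5, -1.25]

midpoint -1.5: p = -0.75 < 0 → [-1.5, -1]
midpoint -1.25: p = 0.84375 > 0 → [-1.5, -1.25]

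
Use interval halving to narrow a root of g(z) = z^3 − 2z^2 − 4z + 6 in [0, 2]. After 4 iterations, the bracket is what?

[1.125, 1.25]

midpoint 1: g = 1 > 0 → [1, 2]
midpoint 1.5: g = -1.125 < 0 → [1, 1.5]
midpoint 1.25: g = -0.171875 < 0 → [1, 1.25]
midpoint 1.125: g = 0.3926 > 0 → [1.125, 1.25]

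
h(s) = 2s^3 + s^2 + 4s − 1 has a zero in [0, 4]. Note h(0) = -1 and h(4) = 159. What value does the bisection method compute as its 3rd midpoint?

0.5

h(2) = 27 > 0, so the root lies in [0, 2]
h(1) = 6 > 0, so the root lies in [0, 1]
h(0.5) = 1.5 > 0, so the root lies in [0, 0.5]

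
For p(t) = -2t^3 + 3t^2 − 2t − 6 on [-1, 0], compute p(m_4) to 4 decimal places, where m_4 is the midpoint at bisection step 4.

0.1597

midpoint -0.5: p = -4 < 0 → [-1, -0.5]
midpoint -0.75: p = -1.96875 < 0 → [-1, -0.75]
midpoint -0.875: p = -0.613281 < 0 → [-1, -0.875]
midpoint -0.9375: p = 0.1597 > 0 → [-0.9375, -0.875]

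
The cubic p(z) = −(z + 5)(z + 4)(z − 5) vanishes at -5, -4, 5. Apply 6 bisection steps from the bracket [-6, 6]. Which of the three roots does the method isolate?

5

z = 0 gives p = 100, positive; keep [0, 6]
z = 3 gives p = 112, positive; keep [3, 6]
z = 4.5 gives p = 40.375, positive; keep [4.5, 6]
z = 5.25 gives p = -23.7031, negative; keep [4.5, 5.25]
z = 4.875 gives p = 10.9551, positive; keep [4.875, 5.25]
z = 5.0625 gives p = -5.6995, negative; keep [4.875, 5.0625]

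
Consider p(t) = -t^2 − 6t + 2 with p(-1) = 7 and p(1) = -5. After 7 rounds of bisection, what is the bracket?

[0.3125, 0.328125]

midpoint 0: p = 2 > 0 → [0, 1]
midpoint 0.5: p = -1.25 < 0 → [0, 0.5]
midpoint 0.25: p = 0.4375 > 0 → [0.25, 0.5]
midpoint 0.375: p = -0.3906 < 0 → [0.25, 0.375]
midpoint 0.3125: p = 0.0273 > 0 → [0.3125, 0.375]
midpoint 0.34375: p = -0.1807 < 0 → [0.3125, 0.34375]
midpoint 0.328125: p = -0.0764 < 0 → [0.3125, 0.328125]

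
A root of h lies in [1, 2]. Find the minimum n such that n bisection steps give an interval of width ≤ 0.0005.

Width after n steps is 1/2^n. Need 2^n ≥ 1/0.0005 = 2000.
2^10 = 1024 < 2000 ≤ 2^11 = 2048, so n = 11.

11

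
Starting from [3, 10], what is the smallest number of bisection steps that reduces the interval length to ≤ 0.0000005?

24

Width after n steps is 7/2^n. Need 2^n ≥ 7/0.0000005 = 14000000.
2^23 = 8388608 < 14000000 ≤ 2^24 = 16777216, so n = 24.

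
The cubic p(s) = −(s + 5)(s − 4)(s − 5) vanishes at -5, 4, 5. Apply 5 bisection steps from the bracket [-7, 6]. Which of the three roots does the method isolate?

-5

midpoint -0.5: p = -111.375 < 0 → [-7, -0.5]
midpoint -3.75: p = -84.765625 < 0 → [-7, -3.75]
midpoint -5.375: p = 36.474609 > 0 → [-5.375, -3.75]
midpoint -4.5625: p = -35.822 < 0 → [-5.375, -4.5625]
midpoint -4.96875: p = -2.794 < 0 → [-5.375, -4.96875]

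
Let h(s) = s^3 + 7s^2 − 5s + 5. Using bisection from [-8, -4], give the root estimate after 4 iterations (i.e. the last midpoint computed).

-7.75

m = -6, h(m) = 71 (+); new bracket [-8, -6]
m = -7, h(m) = 40 (+); new bracket [-8, -7]
m = -7.5, h(m) = 14.375 (+); new bracket [-8, -7.5]
m = -7.75, h(m) = -1.2969 (−); new bracket [-7.75, -7.5]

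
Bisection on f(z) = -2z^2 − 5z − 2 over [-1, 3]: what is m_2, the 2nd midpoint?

m = 1, f(m) = -9 (−); new bracket [-1, 1]
m = 0, f(m) = -2 (−); new bracket [-1, 0]

0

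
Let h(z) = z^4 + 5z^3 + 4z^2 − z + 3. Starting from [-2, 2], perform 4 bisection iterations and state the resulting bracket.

[-1.75, -1.5]

h(0) = 3 > 0, so the root lies in [-2, 0]
h(-1) = 4 > 0, so the root lies in [-2, -1]
h(-1.5) = 1.6875 > 0, so the root lies in [-2, -1.5]
h(-1.75) = -0.418 < 0, so the root lies in [-1.75, -1.5]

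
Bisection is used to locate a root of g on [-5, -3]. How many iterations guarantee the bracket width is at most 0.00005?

16

Width after n steps is 2/2^n. Need 2^n ≥ 2/0.00005 = 40000.
2^15 = 32768 < 40000 ≤ 2^16 = 65536, so n = 16.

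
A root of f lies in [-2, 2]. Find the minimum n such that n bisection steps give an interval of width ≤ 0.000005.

20

Width after n steps is 4/2^n. Need 2^n ≥ 4/0.000005 = 800000.
2^19 = 524288 < 800000 ≤ 2^20 = 1048576, so n = 20.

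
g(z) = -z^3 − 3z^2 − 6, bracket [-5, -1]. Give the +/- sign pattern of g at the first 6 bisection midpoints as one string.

-++---

g(-3) = -6 < 0, so the root lies in [-5, -3]
g(-4) = 10 > 0, so the root lies in [-4, -3]
g(-3.5) = 0.125 > 0, so the root lies in [-3.5, -3]
g(-3.25) = -3.3594 < 0, so the root lies in [-3.5, -3.25]
g(-3.375) = -1.7285 < 0, so the root lies in [-3.5, -3.375]
g(-3.4375) = -0.8303 < 0, so the root lies in [-3.5, -3.4375]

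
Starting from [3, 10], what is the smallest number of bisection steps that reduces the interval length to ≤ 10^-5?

20

Width after n steps is 7/2^n. Need 2^n ≥ 7/10^-5 = 700000.
2^19 = 524288 < 700000 ≤ 2^20 = 1048576, so n = 20.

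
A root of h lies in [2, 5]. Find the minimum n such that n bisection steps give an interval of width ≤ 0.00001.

19

Width after n steps is 3/2^n. Need 2^n ≥ 3/0.00001 = 300000.
2^18 = 262144 < 300000 ≤ 2^19 = 524288, so n = 19.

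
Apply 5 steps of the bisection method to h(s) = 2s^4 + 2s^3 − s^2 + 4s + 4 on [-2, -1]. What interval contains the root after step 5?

h(-1.5) = -0.875 < 0, so the root lies in [-2, -1.5]
h(-1.75) = 1.976562 > 0, so the root lies in [-1.75, -1.5]
h(-1.625) = 0.223145 > 0, so the root lies in [-1.625, -1.5]
h(-1.5625) = -0.3999 < 0, so the root lies in [-1.625, -1.5625]
h(-1.59375) = -0.1078 < 0, so the root lies in [-1.625, -1.59375]

[-1.625, -1.59375]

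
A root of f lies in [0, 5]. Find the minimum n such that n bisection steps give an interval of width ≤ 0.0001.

16

Width after n steps is 5/2^n. Need 2^n ≥ 5/0.0001 = 50000.
2^15 = 32768 < 50000 ≤ 2^16 = 65536, so n = 16.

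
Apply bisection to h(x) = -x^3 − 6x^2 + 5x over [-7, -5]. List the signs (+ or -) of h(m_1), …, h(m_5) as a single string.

h(-6) = -30 < 0, so the root lies in [-7, -6]
h(-6.5) = -11.375 < 0, so the root lies in [-7, -6.5]
h(-6.75) = 0.421875 > 0, so the root lies in [-6.75, -6.5]
h(-6.625) = -5.6934 < 0, so the root lies in [-6.75, -6.625]
h(-6.6875) = -2.6907 < 0, so the root lies in [-6.75, -6.6875]

--+--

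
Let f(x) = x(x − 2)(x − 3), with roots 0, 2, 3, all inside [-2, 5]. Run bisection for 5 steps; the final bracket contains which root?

m = 1.5, f(m) = 1.125 (+); new bracket [-2, 1.5]
m = -0.25, f(m) = -1.828125 (−); new bracket [-0.25, 1.5]
m = 0.625, f(m) = 2.041016 (+); new bracket [-0.25, 0.625]
m = 0.1875, f(m) = 0.9558 (+); new bracket [-0.25, 0.1875]
m = -0.03125, f(m) = -0.1924 (−); new bracket [-0.03125, 0.1875]

0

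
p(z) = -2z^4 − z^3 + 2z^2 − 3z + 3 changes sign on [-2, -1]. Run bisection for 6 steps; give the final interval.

p(-1.5) = 5.25 > 0, so the root lies in [-2, -1.5]
p(-1.75) = 0.976562 > 0, so the root lies in [-2, -1.75]
p(-1.875) = -2.471191 < 0, so the root lies in [-1.875, -1.75]
p(-1.8125) = -0.6223 < 0, so the root lies in [-1.8125, -1.75]
p(-1.78125) = 0.2071 > 0, so the root lies in [-1.8125, -1.78125]
p(-1.796875) = -0.2 < 0, so the root lies in [-1.796875, -1.78125]

[-1.796875, -1.78125]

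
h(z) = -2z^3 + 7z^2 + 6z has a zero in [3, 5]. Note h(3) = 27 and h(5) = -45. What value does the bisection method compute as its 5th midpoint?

midpoint 4: h = 8 > 0 → [4, 5]
midpoint 4.5: h = -13.5 < 0 → [4, 4.5]
midpoint 4.25: h = -1.59375 < 0 → [4, 4.25]
midpoint 4.125: h = 3.4805 > 0 → [4.125, 4.25]
midpoint 4.1875: h = 1.0142 > 0 → [4.1875, 4.25]

4.1875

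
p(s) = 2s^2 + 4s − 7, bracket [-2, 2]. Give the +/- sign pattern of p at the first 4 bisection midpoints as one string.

midpoint 0: p = -7 < 0 → [0, 2]
midpoint 1: p = -1 < 0 → [1, 2]
midpoint 1.5: p = 3.5 > 0 → [1, 1.5]
midpoint 1.25: p = 1.125 > 0 → [1, 1.25]

--++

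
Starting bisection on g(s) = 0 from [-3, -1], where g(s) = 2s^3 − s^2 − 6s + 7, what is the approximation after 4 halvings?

midpoint -2: g = -1 < 0 → [-2, -1]
midpoint -1.5: g = 7 > 0 → [-2, -1.5]
midpoint -1.75: g = 3.71875 > 0 → [-2, -1.75]
midpoint -1.875: g = 1.5508 > 0 → [-2, -1.875]

-1.875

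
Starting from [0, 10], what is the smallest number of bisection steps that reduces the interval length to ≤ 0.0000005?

25

Width after n steps is 10/2^n. Need 2^n ≥ 10/0.0000005 = 20000000.
2^24 = 16777216 < 20000000 ≤ 2^25 = 33554432, so n = 25.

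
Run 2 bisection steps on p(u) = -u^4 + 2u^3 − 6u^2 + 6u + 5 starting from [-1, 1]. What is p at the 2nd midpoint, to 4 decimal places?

0.1875

midpoint 0: p = 5 > 0 → [-1, 0]
midpoint -0.5: p = 0.1875 > 0 → [-1, -0.5]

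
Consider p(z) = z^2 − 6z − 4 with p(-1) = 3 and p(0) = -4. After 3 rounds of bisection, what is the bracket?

[-0.625, -0.5]

z = -0.5 gives p = -0.75, negative; keep [-1, -0.5]
z = -0.75 gives p = 1.0625, positive; keep [-0.75, -0.5]
z = -0.625 gives p = 0.140625, positive; keep [-0.625, -0.5]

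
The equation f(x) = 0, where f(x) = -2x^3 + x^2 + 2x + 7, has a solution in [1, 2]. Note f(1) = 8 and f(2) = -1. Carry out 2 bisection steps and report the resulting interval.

[1.75, 2]

f(1.5) = 5.5 > 0, so the root lies in [1.5, 2]
f(1.75) = 2.84375 > 0, so the root lies in [1.75, 2]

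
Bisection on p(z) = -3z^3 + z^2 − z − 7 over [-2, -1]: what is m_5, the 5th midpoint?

m = -1.5, p(m) = 6.875 (+); new bracket [-1.5, -1]
m = -1.25, p(m) = 1.671875 (+); new bracket [-1.25, -1]
m = -1.125, p(m) = -0.337891 (−); new bracket [-1.25, -1.125]
m = -1.1875, p(m) = 0.6213 (+); new bracket [-1.1875, -1.125]
m = -1.15625, p(m) = 0.1306 (+); new bracket [-1.15625, -1.125]

-1.15625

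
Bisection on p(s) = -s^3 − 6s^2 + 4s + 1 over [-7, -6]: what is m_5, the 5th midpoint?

-6.59375

midpoint -6.5: p = -3.875 < 0 → [-7, -6.5]
midpoint -6.75: p = 8.171875 > 0 → [-6.75, -6.5]
midpoint -6.625: p = 1.931641 > 0 → [-6.625, -6.5]
midpoint -6.5625: p = -1.0251 < 0 → [-6.625, -6.5625]
midpoint -6.59375: p = 0.4398 > 0 → [-6.59375, -6.5625]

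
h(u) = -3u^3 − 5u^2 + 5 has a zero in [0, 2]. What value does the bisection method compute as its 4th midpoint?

h(1) = -3 < 0, so the root lies in [0, 1]
h(0.5) = 3.375 > 0, so the root lies in [0.5, 1]
h(0.75) = 0.921875 > 0, so the root lies in [0.75, 1]
h(0.875) = -0.8379 < 0, so the root lies in [0.75, 0.875]

0.875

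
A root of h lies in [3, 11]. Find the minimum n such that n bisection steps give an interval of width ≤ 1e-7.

27

Width after n steps is 8/2^n. Need 2^n ≥ 8/1e-7 = 80000000.
2^26 = 67108864 < 80000000 ≤ 2^27 = 134217728, so n = 27.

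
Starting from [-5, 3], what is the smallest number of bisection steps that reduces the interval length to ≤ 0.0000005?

Width after n steps is 8/2^n. Need 2^n ≥ 8/0.0000005 = 16000000.
2^23 = 8388608 < 16000000 ≤ 2^24 = 16777216, so n = 24.

24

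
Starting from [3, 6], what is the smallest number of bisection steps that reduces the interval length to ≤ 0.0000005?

23

Width after n steps is 3/2^n. Need 2^n ≥ 3/0.0000005 = 6000000.
2^22 = 4194304 < 6000000 ≤ 2^23 = 8388608, so n = 23.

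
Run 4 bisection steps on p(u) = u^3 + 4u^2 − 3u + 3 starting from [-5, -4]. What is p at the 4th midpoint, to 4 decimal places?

-1.3801

p(-4.5) = 6.375 > 0, so the root lies in [-5, -4.5]
p(-4.75) = 0.328125 > 0, so the root lies in [-5, -4.75]
p(-4.875) = -3.169922 < 0, so the root lies in [-4.875, -4.75]
p(-4.8125) = -1.3801 < 0, so the root lies in [-4.8125, -4.75]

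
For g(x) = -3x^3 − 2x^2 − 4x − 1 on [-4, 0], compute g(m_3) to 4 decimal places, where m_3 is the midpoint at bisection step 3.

0.8750

m = -2, g(m) = 23 (+); new bracket [-2, 0]
m = -1, g(m) = 4 (+); new bracket [-1, 0]
m = -0.5, g(m) = 0.875 (+); new bracket [-0.5, 0]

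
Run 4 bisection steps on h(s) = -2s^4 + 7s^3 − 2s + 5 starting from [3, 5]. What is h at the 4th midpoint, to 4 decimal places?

7.8608

h(4) = -67 < 0, so the root lies in [3, 4]
h(3.5) = -2 < 0, so the root lies in [3, 3.5]
h(3.25) = 15.664062 > 0, so the root lies in [3.25, 3.5]
h(3.375) = 7.8608 > 0, so the root lies in [3.375, 3.5]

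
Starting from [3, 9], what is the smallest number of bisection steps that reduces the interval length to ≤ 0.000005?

21

Width after n steps is 6/2^n. Need 2^n ≥ 6/0.000005 = 1200000.
2^20 = 1048576 < 1200000 ≤ 2^21 = 2097152, so n = 21.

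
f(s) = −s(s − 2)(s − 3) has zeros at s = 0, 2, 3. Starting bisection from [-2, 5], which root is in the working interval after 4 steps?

s = 1.5 gives f = -1.125, negative; keep [-2, 1.5]
s = -0.25 gives f = 1.828125, positive; keep [-0.25, 1.5]
s = 0.625 gives f = -2.041016, negative; keep [-0.25, 0.625]
s = 0.1875 gives f = -0.9558, negative; keep [-0.25, 0.1875]

0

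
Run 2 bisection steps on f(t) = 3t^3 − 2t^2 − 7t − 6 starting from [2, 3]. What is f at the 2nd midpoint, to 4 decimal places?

2.2969

m = 2.5, f(m) = 10.875 (+); new bracket [2, 2.5]
m = 2.25, f(m) = 2.296875 (+); new bracket [2, 2.25]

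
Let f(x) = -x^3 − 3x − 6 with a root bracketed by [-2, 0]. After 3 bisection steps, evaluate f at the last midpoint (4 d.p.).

-0.2969

m = -1, f(m) = -2 (−); new bracket [-2, -1]
m = -1.5, f(m) = 1.875 (+); new bracket [-1.5, -1]
m = -1.25, f(m) = -0.296875 (−); new bracket [-1.5, -1.25]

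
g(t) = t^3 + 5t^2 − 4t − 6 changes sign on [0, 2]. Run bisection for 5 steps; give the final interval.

g(1) = -4 < 0, so the root lies in [1, 2]
g(1.5) = 2.625 > 0, so the root lies in [1, 1.5]
g(1.25) = -1.234375 < 0, so the root lies in [1.25, 1.5]
g(1.375) = 0.5527 > 0, so the root lies in [1.25, 1.375]
g(1.3125) = -0.3757 < 0, so the root lies in [1.3125, 1.375]

[1.3125, 1.375]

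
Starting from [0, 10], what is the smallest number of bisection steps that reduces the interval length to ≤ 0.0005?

Width after n steps is 10/2^n. Need 2^n ≥ 10/0.0005 = 20000.
2^14 = 16384 < 20000 ≤ 2^15 = 32768, so n = 15.

15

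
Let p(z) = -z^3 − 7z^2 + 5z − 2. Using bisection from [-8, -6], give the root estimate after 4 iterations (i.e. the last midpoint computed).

midpoint -7: p = -37 < 0 → [-8, -7]
midpoint -7.5: p = -11.375 < 0 → [-8, -7.5]
midpoint -7.75: p = 4.296875 > 0 → [-7.75, -7.5]
midpoint -7.625: p = -3.7871 < 0 → [-7.75, -7.625]

-7.625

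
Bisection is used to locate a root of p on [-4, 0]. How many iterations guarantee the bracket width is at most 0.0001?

16

Width after n steps is 4/2^n. Need 2^n ≥ 4/0.0001 = 40000.
2^15 = 32768 < 40000 ≤ 2^16 = 65536, so n = 16.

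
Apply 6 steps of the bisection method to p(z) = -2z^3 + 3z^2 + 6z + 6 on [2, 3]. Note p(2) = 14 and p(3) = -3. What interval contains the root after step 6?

[2.890625, 2.90625]

midpoint 2.5: p = 8.5 > 0 → [2.5, 3]
midpoint 2.75: p = 3.59375 > 0 → [2.75, 3]
midpoint 2.875: p = 0.519531 > 0 → [2.875, 3]
midpoint 2.9375: p = -1.1831 < 0 → [2.875, 2.9375]
midpoint 2.90625: p = -0.3177 < 0 → [2.875, 2.90625]
midpoint 2.890625: p = 0.1044 > 0 → [2.890625, 2.90625]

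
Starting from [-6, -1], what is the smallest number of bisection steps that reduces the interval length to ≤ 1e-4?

Width after n steps is 5/2^n. Need 2^n ≥ 5/1e-4 = 50000.
2^15 = 32768 < 50000 ≤ 2^16 = 65536, so n = 16.

16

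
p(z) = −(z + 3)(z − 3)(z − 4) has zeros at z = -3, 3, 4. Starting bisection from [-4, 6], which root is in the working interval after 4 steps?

-3

z = 1 gives p = -24, negative; keep [-4, 1]
z = -1.5 gives p = -37.125, negative; keep [-4, -1.5]
z = -2.75 gives p = -9.703125, negative; keep [-4, -2.75]
z = -3.375 gives p = 17.6309, positive; keep [-3.375, -2.75]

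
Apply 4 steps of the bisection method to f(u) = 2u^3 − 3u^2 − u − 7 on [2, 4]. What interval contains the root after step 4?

midpoint 3: f = 17 > 0 → [2, 3]
midpoint 2.5: f = 3 > 0 → [2, 2.5]
midpoint 2.25: f = -1.65625 < 0 → [2.25, 2.5]
midpoint 2.375: f = 0.4961 > 0 → [2.25, 2.375]

[2.25, 2.375]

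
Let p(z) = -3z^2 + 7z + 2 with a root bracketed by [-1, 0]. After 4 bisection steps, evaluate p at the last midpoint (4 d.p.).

-0.4805

p(-0.5) = -2.25 < 0, so the root lies in [-0.5, 0]
p(-0.25) = 0.0625 > 0, so the root lies in [-0.5, -0.25]
p(-0.375) = -1.046875 < 0, so the root lies in [-0.375, -0.25]
p(-0.3125) = -0.4805 < 0, so the root lies in [-0.3125, -0.25]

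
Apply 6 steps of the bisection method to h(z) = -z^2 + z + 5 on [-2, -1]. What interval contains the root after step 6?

h(-1.5) = 1.25 > 0, so the root lies in [-2, -1.5]
h(-1.75) = 0.1875 > 0, so the root lies in [-2, -1.75]
h(-1.875) = -0.390625 < 0, so the root lies in [-1.875, -1.75]
h(-1.8125) = -0.0977 < 0, so the root lies in [-1.8125, -1.75]
h(-1.78125) = 0.0459 > 0, so the root lies in [-1.8125, -1.78125]
h(-1.796875) = -0.0256 < 0, so the root lies in [-1.796875, -1.78125]

[-1.796875, -1.78125]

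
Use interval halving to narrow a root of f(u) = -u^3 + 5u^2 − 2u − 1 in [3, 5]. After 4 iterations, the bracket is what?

[4.5, 4.625]

u = 4 gives f = 7, positive; keep [4, 5]
u = 4.5 gives f = 0.125, positive; keep [4.5, 5]
u = 4.75 gives f = -4.859375, negative; keep [4.5, 4.75]
u = 4.625 gives f = -2.2285, negative; keep [4.5, 4.625]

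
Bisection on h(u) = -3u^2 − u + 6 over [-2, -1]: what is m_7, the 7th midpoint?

midpoint -1.5: h = 0.75 > 0 → [-2, -1.5]
midpoint -1.75: h = -1.4375 < 0 → [-1.75, -1.5]
midpoint -1.625: h = -0.296875 < 0 → [-1.625, -1.5]
midpoint -1.5625: h = 0.2383 > 0 → [-1.625, -1.5625]
midpoint -1.59375: h = -0.0264 < 0 → [-1.59375, -1.5625]
midpoint -1.578125: h = 0.1067 > 0 → [-1.59375, -1.578125]
midpoint -1.5859375: h = 0.0403 > 0 → [-1.59375, -1.5859375]

-1.5859375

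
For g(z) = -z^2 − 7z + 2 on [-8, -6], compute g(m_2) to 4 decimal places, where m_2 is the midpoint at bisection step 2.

g(-7) = 2 > 0, so the root lies in [-8, -7]
g(-7.5) = -1.75 < 0, so the root lies in [-7.5, -7]

-1.7500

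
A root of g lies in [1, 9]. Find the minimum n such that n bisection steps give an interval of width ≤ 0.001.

Width after n steps is 8/2^n. Need 2^n ≥ 8/0.001 = 8000.
2^12 = 4096 < 8000 ≤ 2^13 = 8192, so n = 13.

13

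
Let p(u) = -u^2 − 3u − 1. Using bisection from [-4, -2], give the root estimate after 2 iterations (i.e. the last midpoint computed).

m = -3, p(m) = -1 (−); new bracket [-3, -2]
m = -2.5, p(m) = 0.25 (+); new bracket [-3, -2.5]

-2.5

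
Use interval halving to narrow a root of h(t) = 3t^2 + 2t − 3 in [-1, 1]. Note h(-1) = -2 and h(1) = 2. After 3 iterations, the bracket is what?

[0.5, 0.75]

m = 0, h(m) = -3 (−); new bracket [0, 1]
m = 0.5, h(m) = -1.25 (−); new bracket [0.5, 1]
m = 0.75, h(m) = 0.1875 (+); new bracket [0.5, 0.75]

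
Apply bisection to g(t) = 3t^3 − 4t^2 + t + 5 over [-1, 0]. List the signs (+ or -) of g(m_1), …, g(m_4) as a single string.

t = -0.5 gives g = 3.125, positive; keep [-1, -0.5]
t = -0.75 gives g = 0.734375, positive; keep [-1, -0.75]
t = -0.875 gives g = -0.947266, negative; keep [-0.875, -0.75]
t = -0.8125 gives g = -0.0623, negative; keep [-0.8125, -0.75]

++--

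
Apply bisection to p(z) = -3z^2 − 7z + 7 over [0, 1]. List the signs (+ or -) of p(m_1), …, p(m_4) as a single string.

p(0.5) = 2.75 > 0, so the root lies in [0.5, 1]
p(0.75) = 0.0625 > 0, so the root lies in [0.75, 1]
p(0.875) = -1.421875 < 0, so the root lies in [0.75, 0.875]
p(0.8125) = -0.668 < 0, so the root lies in [0.75, 0.8125]

++--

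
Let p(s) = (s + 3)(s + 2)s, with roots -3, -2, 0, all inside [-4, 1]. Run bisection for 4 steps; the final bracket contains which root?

0

s = -1.5 gives p = -1.125, negative; keep [-1.5, 1]
s = -0.25 gives p = -1.203125, negative; keep [-0.25, 1]
s = 0.375 gives p = 3.005859, positive; keep [-0.25, 0.375]
s = 0.0625 gives p = 0.3948, positive; keep [-0.25, 0.0625]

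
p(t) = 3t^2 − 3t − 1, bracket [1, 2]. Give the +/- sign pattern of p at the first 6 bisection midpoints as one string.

midpoint 1.5: p = 1.25 > 0 → [1, 1.5]
midpoint 1.25: p = -0.0625 < 0 → [1.25, 1.5]
midpoint 1.375: p = 0.546875 > 0 → [1.25, 1.375]
midpoint 1.3125: p = 0.2305 > 0 → [1.25, 1.3125]
midpoint 1.28125: p = 0.0811 > 0 → [1.25, 1.28125]
midpoint 1.265625: p = 0.0085 > 0 → [1.25, 1.265625]

+-++++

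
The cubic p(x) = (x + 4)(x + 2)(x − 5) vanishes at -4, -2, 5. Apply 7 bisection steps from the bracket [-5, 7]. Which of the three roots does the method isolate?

midpoint 1: p = -60 < 0 → [1, 7]
midpoint 4: p = -48 < 0 → [4, 7]
midpoint 5.5: p = 35.625 > 0 → [4, 5.5]
midpoint 4.75: p = -14.7656 < 0 → [4.75, 5.5]
midpoint 5.125: p = 8.127 > 0 → [4.75, 5.125]
midpoint 4.9375: p = -3.8752 < 0 → [4.9375, 5.125]
midpoint 5.03125: p = 1.9844 > 0 → [4.9375, 5.03125]

5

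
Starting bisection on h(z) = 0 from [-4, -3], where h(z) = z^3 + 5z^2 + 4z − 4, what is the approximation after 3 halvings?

h(-3.5) = 0.375 > 0, so the root lies in [-4, -3.5]
h(-3.75) = -1.421875 < 0, so the root lies in [-3.75, -3.5]
h(-3.625) = -0.431641 < 0, so the root lies in [-3.625, -3.5]

-3.625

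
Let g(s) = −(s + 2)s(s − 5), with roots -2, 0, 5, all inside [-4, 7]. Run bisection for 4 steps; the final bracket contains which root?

m = 1.5, g(m) = 18.375 (+); new bracket [1.5, 7]
m = 4.25, g(m) = 19.921875 (+); new bracket [4.25, 7]
m = 5.625, g(m) = -26.806641 (−); new bracket [4.25, 5.625]
m = 4.9375, g(m) = 2.1409 (+); new bracket [4.9375, 5.625]

5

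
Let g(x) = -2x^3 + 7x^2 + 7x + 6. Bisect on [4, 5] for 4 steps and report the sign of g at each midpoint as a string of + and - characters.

g(4.5) = -3 < 0, so the root lies in [4, 4.5]
g(4.25) = 8.65625 > 0, so the root lies in [4.25, 4.5]
g(4.375) = 3.128906 > 0, so the root lies in [4.375, 4.5]
g(4.4375) = 0.1411 > 0, so the root lies in [4.4375, 4.5]

-+++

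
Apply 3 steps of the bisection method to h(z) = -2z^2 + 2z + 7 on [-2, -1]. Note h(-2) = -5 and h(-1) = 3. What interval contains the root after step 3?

h(-1.5) = -0.5 < 0, so the root lies in [-1.5, -1]
h(-1.25) = 1.375 > 0, so the root lies in [-1.5, -1.25]
h(-1.375) = 0.46875 > 0, so the root lies in [-1.5, -1.375]

[-1.5, -1.375]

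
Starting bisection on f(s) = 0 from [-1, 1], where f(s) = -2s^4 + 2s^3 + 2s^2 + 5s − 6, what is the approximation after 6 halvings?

f(0) = -6 < 0, so the root lies in [0, 1]
f(0.5) = -2.875 < 0, so the root lies in [0.5, 1]
f(0.75) = -0.914062 < 0, so the root lies in [0.75, 1]
f(0.875) = 0.0737 > 0, so the root lies in [0.75, 0.875]
f(0.8125) = -0.416 < 0, so the root lies in [0.8125, 0.875]
f(0.84375) = -0.1697 < 0, so the root lies in [0.84375, 0.875]

0.84375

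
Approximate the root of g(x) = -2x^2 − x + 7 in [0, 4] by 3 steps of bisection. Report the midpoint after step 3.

1.5

x = 2 gives g = -3, negative; keep [0, 2]
x = 1 gives g = 4, positive; keep [1, 2]
x = 1.5 gives g = 1, positive; keep [1.5, 2]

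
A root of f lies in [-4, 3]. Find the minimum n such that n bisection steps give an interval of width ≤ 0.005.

11

Width after n steps is 7/2^n. Need 2^n ≥ 7/0.005 = 1400.
2^10 = 1024 < 1400 ≤ 2^11 = 2048, so n = 11.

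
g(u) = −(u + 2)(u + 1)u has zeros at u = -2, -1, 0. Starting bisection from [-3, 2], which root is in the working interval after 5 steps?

0

u = -0.5 gives g = 0.375, positive; keep [-0.5, 2]
u = 0.75 gives g = -3.609375, negative; keep [-0.5, 0.75]
u = 0.125 gives g = -0.298828, negative; keep [-0.5, 0.125]
u = -0.1875 gives g = 0.2761, positive; keep [-0.1875, 0.125]
u = -0.03125 gives g = 0.0596, positive; keep [-0.03125, 0.125]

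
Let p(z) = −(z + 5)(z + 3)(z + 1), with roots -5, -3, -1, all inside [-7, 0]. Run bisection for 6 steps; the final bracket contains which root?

z = -3.5 gives p = -1.875, negative; keep [-7, -3.5]
z = -5.25 gives p = 2.390625, positive; keep [-5.25, -3.5]
z = -4.375 gives p = -2.900391, negative; keep [-5.25, -4.375]
z = -4.8125 gives p = -1.2957, negative; keep [-5.25, -4.8125]
z = -5.03125 gives p = 0.2559, positive; keep [-5.03125, -4.8125]
z = -4.921875 gives p = -0.5889, negative; keep [-5.03125, -4.921875]

-5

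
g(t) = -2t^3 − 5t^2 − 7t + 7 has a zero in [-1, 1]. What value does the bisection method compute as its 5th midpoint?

t = 0 gives g = 7, positive; keep [0, 1]
t = 0.5 gives g = 2, positive; keep [0.5, 1]
t = 0.75 gives g = -1.90625, negative; keep [0.5, 0.75]
t = 0.625 gives g = 0.1836, positive; keep [0.625, 0.75]
t = 0.6875 gives g = -0.8257, negative; keep [0.625, 0.6875]

0.6875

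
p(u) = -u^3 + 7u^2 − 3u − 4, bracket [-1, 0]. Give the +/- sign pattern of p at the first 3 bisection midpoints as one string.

-++

m = -0.5, p(m) = -0.625 (−); new bracket [-1, -0.5]
m = -0.75, p(m) = 2.609375 (+); new bracket [-0.75, -0.5]
m = -0.625, p(m) = 0.853516 (+); new bracket [-0.625, -0.5]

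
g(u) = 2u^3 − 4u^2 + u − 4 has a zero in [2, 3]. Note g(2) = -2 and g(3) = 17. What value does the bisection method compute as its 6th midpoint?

midpoint 2.5: g = 4.75 > 0 → [2, 2.5]
midpoint 2.25: g = 0.78125 > 0 → [2, 2.25]
midpoint 2.125: g = -0.746094 < 0 → [2.125, 2.25]
midpoint 2.1875: g = -0.0181 < 0 → [2.1875, 2.25]
midpoint 2.21875: g = 0.3725 > 0 → [2.1875, 2.21875]
midpoint 2.203125: g = 0.175 > 0 → [2.1875, 2.203125]

2.203125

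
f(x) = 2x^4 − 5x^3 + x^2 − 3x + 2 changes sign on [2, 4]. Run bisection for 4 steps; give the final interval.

m = 3, f(m) = 29 (+); new bracket [2, 3]
m = 2.5, f(m) = 0.75 (+); new bracket [2, 2.5]
m = 2.25, f(m) = -5.382812 (−); new bracket [2.25, 2.5]
m = 2.375, f(m) = -2.8335 (−); new bracket [2.375, 2.5]

[2.375, 2.5]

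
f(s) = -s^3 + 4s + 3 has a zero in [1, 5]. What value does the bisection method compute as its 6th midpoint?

s = 3 gives f = -12, negative; keep [1, 3]
s = 2 gives f = 3, positive; keep [2, 3]
s = 2.5 gives f = -2.625, negative; keep [2, 2.5]
s = 2.25 gives f = 0.6094, positive; keep [2.25, 2.5]
s = 2.375 gives f = -0.8965, negative; keep [2.25, 2.375]
s = 2.3125 gives f = -0.1165, negative; keep [2.25, 2.3125]

2.3125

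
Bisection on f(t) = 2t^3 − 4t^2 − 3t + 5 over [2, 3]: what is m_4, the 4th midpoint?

2.1875

f(2.5) = 3.75 > 0, so the root lies in [2, 2.5]
f(2.25) = 0.78125 > 0, so the root lies in [2, 2.25]
f(2.125) = -0.246094 < 0, so the root lies in [2.125, 2.25]
f(2.1875) = 0.2319 > 0, so the root lies in [2.125, 2.1875]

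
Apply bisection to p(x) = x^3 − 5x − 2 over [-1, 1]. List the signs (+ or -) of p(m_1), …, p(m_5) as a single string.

m = 0, p(m) = -2 (−); new bracket [-1, 0]
m = -0.5, p(m) = 0.375 (+); new bracket [-0.5, 0]
m = -0.25, p(m) = -0.765625 (−); new bracket [-0.5, -0.25]
m = -0.375, p(m) = -0.1777 (−); new bracket [-0.5, -0.375]
m = -0.4375, p(m) = 0.1038 (+); new bracket [-0.4375, -0.375]

-+--+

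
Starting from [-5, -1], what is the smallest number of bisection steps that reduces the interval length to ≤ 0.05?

7

Width after n steps is 4/2^n. Need 2^n ≥ 4/0.05 = 80.
2^6 = 64 < 80 ≤ 2^7 = 128, so n = 7.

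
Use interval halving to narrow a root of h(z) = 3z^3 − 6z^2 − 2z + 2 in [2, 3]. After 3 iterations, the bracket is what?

midpoint 2.5: h = 6.375 > 0 → [2, 2.5]
midpoint 2.25: h = 1.296875 > 0 → [2, 2.25]
midpoint 2.125: h = -0.556641 < 0 → [2.125, 2.25]

[2.125, 2.25]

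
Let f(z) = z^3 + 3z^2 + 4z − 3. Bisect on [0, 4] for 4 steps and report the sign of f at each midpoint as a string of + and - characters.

f(2) = 25 > 0, so the root lies in [0, 2]
f(1) = 5 > 0, so the root lies in [0, 1]
f(0.5) = -0.125 < 0, so the root lies in [0.5, 1]
f(0.75) = 2.1094 > 0, so the root lies in [0.5, 0.75]

++-+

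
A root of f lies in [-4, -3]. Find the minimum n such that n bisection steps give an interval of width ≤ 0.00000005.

25

Width after n steps is 1/2^n. Need 2^n ≥ 1/0.00000005 = 20000000.
2^24 = 16777216 < 20000000 ≤ 2^25 = 33554432, so n = 25.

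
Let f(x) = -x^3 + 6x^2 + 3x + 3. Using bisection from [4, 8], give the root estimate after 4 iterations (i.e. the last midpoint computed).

6.75

f(6) = 21 > 0, so the root lies in [6, 8]
f(7) = -25 < 0, so the root lies in [6, 7]
f(6.5) = 1.375 > 0, so the root lies in [6.5, 7]
f(6.75) = -10.9219 < 0, so the root lies in [6.5, 6.75]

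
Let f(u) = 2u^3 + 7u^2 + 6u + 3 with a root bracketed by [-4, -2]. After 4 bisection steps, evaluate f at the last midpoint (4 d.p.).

f(-3) = -6 < 0, so the root lies in [-3, -2]
f(-2.5) = 0.5 > 0, so the root lies in [-3, -2.5]
f(-2.75) = -2.15625 < 0, so the root lies in [-2.75, -2.5]
f(-2.625) = -0.6914 < 0, so the root lies in [-2.625, -2.5]

-0.6914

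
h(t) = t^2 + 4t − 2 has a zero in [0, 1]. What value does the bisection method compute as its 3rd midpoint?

0.375

m = 0.5, h(m) = 0.25 (+); new bracket [0, 0.5]
m = 0.25, h(m) = -0.9375 (−); new bracket [0.25, 0.5]
m = 0.375, h(m) = -0.359375 (−); new bracket [0.375, 0.5]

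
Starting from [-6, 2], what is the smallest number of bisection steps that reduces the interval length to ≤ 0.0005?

14

Width after n steps is 8/2^n. Need 2^n ≥ 8/0.0005 = 16000.
2^13 = 8192 < 16000 ≤ 2^14 = 16384, so n = 14.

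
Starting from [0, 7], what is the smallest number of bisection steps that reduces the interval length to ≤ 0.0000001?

Width after n steps is 7/2^n. Need 2^n ≥ 7/0.0000001 = 70000000.
2^26 = 67108864 < 70000000 ≤ 2^27 = 134217728, so n = 27.

27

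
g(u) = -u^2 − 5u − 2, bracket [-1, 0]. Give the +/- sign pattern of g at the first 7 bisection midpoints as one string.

+---+++

u = -0.5 gives g = 0.25, positive; keep [-0.5, 0]
u = -0.25 gives g = -0.8125, negative; keep [-0.5, -0.25]
u = -0.375 gives g = -0.265625, negative; keep [-0.5, -0.375]
u = -0.4375 gives g = -0.0039, negative; keep [-0.5, -0.4375]
u = -0.46875 gives g = 0.124, positive; keep [-0.46875, -0.4375]
u = -0.453125 gives g = 0.0603, positive; keep [-0.453125, -0.4375]
u = -0.4453125 gives g = 0.0283, positive; keep [-0.4453125, -0.4375]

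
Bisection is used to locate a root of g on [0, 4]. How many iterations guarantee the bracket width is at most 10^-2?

9

Width after n steps is 4/2^n. Need 2^n ≥ 4/10^-2 = 400.
2^8 = 256 < 400 ≤ 2^9 = 512, so n = 9.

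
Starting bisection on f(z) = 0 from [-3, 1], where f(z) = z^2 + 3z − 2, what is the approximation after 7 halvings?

0.53125

f(-1) = -4 < 0, so the root lies in [-1, 1]
f(0) = -2 < 0, so the root lies in [0, 1]
f(0.5) = -0.25 < 0, so the root lies in [0.5, 1]
f(0.75) = 0.8125 > 0, so the root lies in [0.5, 0.75]
f(0.625) = 0.2656 > 0, so the root lies in [0.5, 0.625]
f(0.5625) = 0.0039 > 0, so the root lies in [0.5, 0.5625]
f(0.53125) = -0.124 < 0, so the root lies in [0.53125, 0.5625]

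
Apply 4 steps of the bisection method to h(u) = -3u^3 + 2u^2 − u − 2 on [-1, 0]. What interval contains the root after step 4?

h(-0.5) = -0.625 < 0, so the root lies in [-1, -0.5]
h(-0.75) = 1.140625 > 0, so the root lies in [-0.75, -0.5]
h(-0.625) = 0.138672 > 0, so the root lies in [-0.625, -0.5]
h(-0.5625) = -0.2708 < 0, so the root lies in [-0.625, -0.5625]

[-0.625, -0.5625]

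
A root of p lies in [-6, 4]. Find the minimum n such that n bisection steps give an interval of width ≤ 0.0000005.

25

Width after n steps is 10/2^n. Need 2^n ≥ 10/0.0000005 = 20000000.
2^24 = 16777216 < 20000000 ≤ 2^25 = 33554432, so n = 25.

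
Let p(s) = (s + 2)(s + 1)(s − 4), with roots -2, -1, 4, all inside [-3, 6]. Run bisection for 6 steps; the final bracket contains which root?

m = 1.5, p(m) = -21.875 (−); new bracket [1.5, 6]
m = 3.75, p(m) = -6.828125 (−); new bracket [3.75, 6]
m = 4.875, p(m) = 35.341797 (+); new bracket [3.75, 4.875]
m = 4.3125, p(m) = 10.4797 (+); new bracket [3.75, 4.3125]
m = 4.03125, p(m) = 0.9483 (+); new bracket [3.75, 4.03125]
m = 3.890625, p(m) = -3.151 (−); new bracket [3.890625, 4.03125]

4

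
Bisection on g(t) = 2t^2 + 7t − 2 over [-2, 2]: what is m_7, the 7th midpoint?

0.28125

t = 0 gives g = -2, negative; keep [0, 2]
t = 1 gives g = 7, positive; keep [0, 1]
t = 0.5 gives g = 2, positive; keep [0, 0.5]
t = 0.25 gives g = -0.125, negative; keep [0.25, 0.5]
t = 0.375 gives g = 0.9062, positive; keep [0.25, 0.375]
t = 0.3125 gives g = 0.3828, positive; keep [0.25, 0.3125]
t = 0.28125 gives g = 0.127, positive; keep [0.25, 0.28125]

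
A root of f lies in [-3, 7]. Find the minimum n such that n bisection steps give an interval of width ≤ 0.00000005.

28

Width after n steps is 10/2^n. Need 2^n ≥ 10/0.00000005 = 200000000.
2^27 = 134217728 < 200000000 ≤ 2^28 = 268435456, so n = 28.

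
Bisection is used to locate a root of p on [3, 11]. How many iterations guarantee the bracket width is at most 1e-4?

Width after n steps is 8/2^n. Need 2^n ≥ 8/1e-4 = 80000.
2^16 = 65536 < 80000 ≤ 2^17 = 131072, so n = 17.

17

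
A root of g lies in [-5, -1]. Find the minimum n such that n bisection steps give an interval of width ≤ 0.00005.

17

Width after n steps is 4/2^n. Need 2^n ≥ 4/0.00005 = 80000.
2^16 = 65536 < 80000 ≤ 2^17 = 131072, so n = 17.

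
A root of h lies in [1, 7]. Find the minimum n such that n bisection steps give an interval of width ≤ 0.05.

Width after n steps is 6/2^n. Need 2^n ≥ 6/0.05 = 120.
2^6 = 64 < 120 ≤ 2^7 = 128, so n = 7.

7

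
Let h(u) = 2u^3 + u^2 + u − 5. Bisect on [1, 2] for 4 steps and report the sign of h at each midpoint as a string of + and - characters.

h(1.5) = 5.5 > 0, so the root lies in [1, 1.5]
h(1.25) = 1.71875 > 0, so the root lies in [1, 1.25]
h(1.125) = 0.238281 > 0, so the root lies in [1, 1.125]
h(1.0625) = -0.4097 < 0, so the root lies in [1.0625, 1.125]

+++-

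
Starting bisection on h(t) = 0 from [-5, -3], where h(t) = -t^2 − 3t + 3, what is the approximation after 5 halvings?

-3.8125

m = -4, h(m) = -1 (−); new bracket [-4, -3]
m = -3.5, h(m) = 1.25 (+); new bracket [-4, -3.5]
m = -3.75, h(m) = 0.1875 (+); new bracket [-4, -3.75]
m = -3.875, h(m) = -0.3906 (−); new bracket [-3.875, -3.75]
m = -3.8125, h(m) = -0.0977 (−); new bracket [-3.8125, -3.75]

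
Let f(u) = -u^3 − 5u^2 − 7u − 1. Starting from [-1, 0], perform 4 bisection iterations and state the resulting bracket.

m = -0.5, f(m) = 1.375 (+); new bracket [-0.5, 0]
m = -0.25, f(m) = 0.453125 (+); new bracket [-0.25, 0]
m = -0.125, f(m) = -0.201172 (−); new bracket [-0.25, -0.125]
m = -0.1875, f(m) = 0.1433 (+); new bracket [-0.1875, -0.125]

[-0.1875, -0.125]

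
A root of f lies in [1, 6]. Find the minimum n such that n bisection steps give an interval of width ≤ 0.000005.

20

Width after n steps is 5/2^n. Need 2^n ≥ 5/0.000005 = 1000000.
2^19 = 524288 < 1000000 ≤ 2^20 = 1048576, so n = 20.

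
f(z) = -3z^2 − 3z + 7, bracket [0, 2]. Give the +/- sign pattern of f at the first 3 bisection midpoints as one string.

m = 1, f(m) = 1 (+); new bracket [1, 2]
m = 1.5, f(m) = -4.25 (−); new bracket [1, 1.5]
m = 1.25, f(m) = -1.4375 (−); new bracket [1, 1.25]

+--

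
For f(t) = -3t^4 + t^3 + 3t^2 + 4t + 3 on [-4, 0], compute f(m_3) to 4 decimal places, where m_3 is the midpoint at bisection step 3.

1.4375

m = -2, f(m) = -49 (−); new bracket [-2, 0]
m = -1, f(m) = -2 (−); new bracket [-1, 0]
m = -0.5, f(m) = 1.4375 (+); new bracket [-1, -0.5]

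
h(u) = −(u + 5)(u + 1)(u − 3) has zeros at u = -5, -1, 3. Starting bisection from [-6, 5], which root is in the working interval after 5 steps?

3

midpoint -0.5: h = 7.875 > 0 → [-0.5, 5]
midpoint 2.25: h = 17.671875 > 0 → [2.25, 5]
midpoint 3.625: h = -24.931641 < 0 → [2.25, 3.625]
midpoint 2.9375: h = 1.9534 > 0 → [2.9375, 3.625]
midpoint 3.28125: h = -9.9715 < 0 → [2.9375, 3.28125]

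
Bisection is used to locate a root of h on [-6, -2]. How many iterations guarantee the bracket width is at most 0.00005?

17

Width after n steps is 4/2^n. Need 2^n ≥ 4/0.00005 = 80000.
2^16 = 65536 < 80000 ≤ 2^17 = 131072, so n = 17.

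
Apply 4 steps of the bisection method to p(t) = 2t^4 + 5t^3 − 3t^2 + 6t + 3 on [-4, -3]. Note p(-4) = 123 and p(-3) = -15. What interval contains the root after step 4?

[-3.25, -3.1875]

m = -3.5, p(m) = 31 (+); new bracket [-3.5, -3]
m = -3.25, p(m) = 3.304688 (+); new bracket [-3.25, -3]
m = -3.125, p(m) = -6.899902 (−); new bracket [-3.25, -3.125]
m = -3.1875, p(m) = -2.0754 (−); new bracket [-3.25, -3.1875]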